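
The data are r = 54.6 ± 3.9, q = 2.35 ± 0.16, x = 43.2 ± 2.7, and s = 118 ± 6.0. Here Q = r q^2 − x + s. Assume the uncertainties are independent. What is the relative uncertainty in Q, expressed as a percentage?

Let p = r·q^2 = 302. δp/p = √((1·δr/r)² + (2·δq/q)²) = √(0.00510 + 0.0185) = 0.154, so δp = 46.4.
Q = p − x + s: δQ = √(δp² + δx² + δs²) = √(2150 + 7.29 + 36.0) = 46.8
Q = 376, so δQ/Q = 46.8/376 = 0.124.

12.4%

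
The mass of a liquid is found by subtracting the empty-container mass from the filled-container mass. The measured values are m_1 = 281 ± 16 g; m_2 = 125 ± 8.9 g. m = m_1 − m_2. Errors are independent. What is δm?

18.3 g

Absolute uncertainties add in quadrature for a linear combination:
  (δm_1)² = 256;  (δm_2)² = 79.2
δm = √(335) = 18.3 g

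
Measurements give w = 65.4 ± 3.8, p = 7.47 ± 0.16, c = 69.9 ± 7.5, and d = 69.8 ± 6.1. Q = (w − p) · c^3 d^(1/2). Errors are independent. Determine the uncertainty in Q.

Let u = w − p = 57.9. δu = √(δw² + δp²) = √(14.4 + 0.0256) = 3.80, so δu/u = 0.0657.
Q is then a monomial in u, c, d:
δQ/Q = √((δu/u)² + (3·δc/c)² + (½·δd/d)²) = √(0.00431 + 0.104 + 0.00191) = 0.331
Q = 1.65e+08, so δQ = 0.331 × 1.65e+08 = 5.48e+07.

5.48e+07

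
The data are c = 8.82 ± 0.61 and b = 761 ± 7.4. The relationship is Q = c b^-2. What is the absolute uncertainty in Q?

1.09e-06

Products/powers → add relative errors in quadrature, weighted by exponent:
  (1·δc/c)² = (1×0.0692)² = 0.00478;  (-2·δb/b)² = (-2×0.00972)² = 0.000378
δQ/Q = √(0.00516) = 0.0718
Q = 1.52e-05, so δQ = 0.0718 × 1.52e-05 = 1.09e-06.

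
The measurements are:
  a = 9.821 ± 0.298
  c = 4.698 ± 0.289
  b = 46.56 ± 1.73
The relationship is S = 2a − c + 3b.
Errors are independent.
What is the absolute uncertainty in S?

5.23

Absolute uncertainties add in quadrature for a linear combination:
  (2·δa)² = 0.355;  (δc)² = 0.0835;  (3·δb)² = 26.9
δS = √(27.4) = 5.23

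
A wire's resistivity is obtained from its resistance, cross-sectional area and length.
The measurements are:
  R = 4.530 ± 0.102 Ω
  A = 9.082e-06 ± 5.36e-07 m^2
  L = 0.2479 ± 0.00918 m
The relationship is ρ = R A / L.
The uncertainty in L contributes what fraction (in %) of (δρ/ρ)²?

(δρ/ρ)² = (1·δR/R)² + (1·δA/A)² + (-1·δL/L)²
  R term: (1×0.0225)² = 0.000507
  A term: (1×0.0590)² = 0.00348
  L term: (-1×0.0370)² = 0.00137
Total = 0.00536. Share from L = 0.00137/0.00536 = 0.256.

25.6%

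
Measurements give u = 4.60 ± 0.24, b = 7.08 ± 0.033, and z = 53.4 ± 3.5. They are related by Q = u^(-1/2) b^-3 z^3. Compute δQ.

Products/powers → add relative errors in quadrature, weighted by exponent:
  (−½·δu/u)² = (-0.5×0.0522)² = 0.000681;  (-3·δb/b)² = (-3×0.00466)² = 0.000196;  (3·δz/z)² = (3×0.0655)² = 0.0387
δQ/Q = √(0.0395) = 0.199
Q = 200, so δQ = 0.199 × 200 = 39.8.

39.8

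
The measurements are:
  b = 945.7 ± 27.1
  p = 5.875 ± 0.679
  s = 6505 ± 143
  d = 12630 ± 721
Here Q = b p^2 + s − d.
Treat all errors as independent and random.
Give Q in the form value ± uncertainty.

Let w = b·p^2 = 32640. δw/w = √((1·δb/b)² + (2·δp/p)²) = √(0.000821 + 0.0534) = 0.233, so δw = 7600.
Q = w + s − d: δQ = √(δw² + δs² + δd²) = √(5.78e+07 + 20400 + 5.2e+05) = 7640
Q = 26520.

26520 ± 7640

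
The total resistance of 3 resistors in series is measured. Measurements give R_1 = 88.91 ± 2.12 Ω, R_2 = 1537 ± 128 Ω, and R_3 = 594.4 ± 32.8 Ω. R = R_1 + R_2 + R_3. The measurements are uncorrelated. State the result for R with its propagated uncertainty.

R is a linear combination, so absolute uncertainties add in quadrature:
  (δR_1)² = 4.49;  (δR_2)² = 16400;  (δR_3)² = 1080
δR = √(17500) = 132 Ω
R = 2220 Ω.

2220 ± 132 Ω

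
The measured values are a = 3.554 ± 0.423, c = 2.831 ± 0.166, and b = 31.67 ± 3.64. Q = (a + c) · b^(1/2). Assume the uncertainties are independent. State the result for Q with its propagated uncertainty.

35.93 ± 3.29

Let u = a + c = 6.385. δu = √(δa² + δc²) = √(0.179 + 0.0276) = 0.454, so δu/u = 0.0712.
Q is then a monomial in u, b:
δQ/Q = √((δu/u)² + (½·δb/b)²) = √(0.00506 + 0.00330) = 0.0915
Q = 35.93, so δQ = 0.0915 × 35.93 = 3.29.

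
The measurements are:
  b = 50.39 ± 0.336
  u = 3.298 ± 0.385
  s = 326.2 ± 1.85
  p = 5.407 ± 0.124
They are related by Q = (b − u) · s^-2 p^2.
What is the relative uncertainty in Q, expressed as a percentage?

4.85%

Let w = b − u = 47.09. δw = √(δb² + δu²) = √(0.113 + 0.148) = 0.511, so δw/w = 0.0109.
Q is then a monomial in w, s, p:
δQ/Q = √((δw/w)² + (-2·δs/s)² + (2·δp/p)²) = √(0.000118 + 0.000129 + 0.00210) = 0.0485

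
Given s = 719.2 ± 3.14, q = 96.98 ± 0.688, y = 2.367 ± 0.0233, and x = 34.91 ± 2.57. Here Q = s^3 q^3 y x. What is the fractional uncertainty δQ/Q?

Each factor contributes (exponent × relative error)² to (δQ/Q)²:
  (3·δs/s)² = (3×0.00437)² = 0.000172;  (3·δq/q)² = (3×0.00709)² = 0.000453;  (1·δy/y)² = (1×0.00984)² = 9.69e-05;  (1·δx/x)² = (1×0.0736)² = 0.00542
δQ/Q = √(0.00614) = 0.0784

0.0784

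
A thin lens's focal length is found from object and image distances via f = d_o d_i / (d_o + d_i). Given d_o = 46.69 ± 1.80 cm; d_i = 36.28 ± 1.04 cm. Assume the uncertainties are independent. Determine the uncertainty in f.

∂f/∂d_o = (d_i/(d_o+d_i))² = 0.191;  ∂f/∂d_i = (d_o/(d_o+d_i))² = 0.317
δf = √((∂f/∂d_o · δd_o)² + (∂f/∂d_i · δd_i)²) = √(0.118 + 0.108) = 0.476 cm

0.476 cm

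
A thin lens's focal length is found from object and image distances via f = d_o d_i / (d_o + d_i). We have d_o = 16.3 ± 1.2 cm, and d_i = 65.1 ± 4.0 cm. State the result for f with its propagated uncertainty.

∂f/∂d_o = (d_i/(d_o+d_i))² = 0.640;  ∂f/∂d_i = (d_o/(d_o+d_i))² = 0.0401
δf = √((∂f/∂d_o · δd_o)² + (∂f/∂d_i · δd_i)²) = √(0.589 + 0.0257) = 0.784 cm
f = 13.0 cm.

13.0 ± 0.784 cm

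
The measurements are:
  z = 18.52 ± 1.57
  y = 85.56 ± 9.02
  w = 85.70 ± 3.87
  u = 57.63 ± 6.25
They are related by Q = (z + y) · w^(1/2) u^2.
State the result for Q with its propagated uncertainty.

Let h = z + y = 104.1. δh = √(δz² + δy²) = √(2.46 + 81.4) = 9.16, so δh/h = 0.0880.
Q is then a monomial in h, w, u:
δQ/Q = √((δh/h)² + (½·δw/w)² + (2·δu/u)²) = √(0.00774 + 0.000510 + 0.0470) = 0.235
Q = 3.2e+06, so δQ = 0.235 × 3.2e+06 = 7.52e+05.

(3.200 ± 0.752) × 10^6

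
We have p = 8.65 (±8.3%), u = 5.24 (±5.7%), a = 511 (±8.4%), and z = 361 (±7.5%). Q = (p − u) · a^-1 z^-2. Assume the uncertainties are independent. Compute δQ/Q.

Let w = p − u = 3.41. δw = √(δp² + δu²) = √(0.515 + 0.0892) = 0.778, so δw/w = 0.228.
Q is then a monomial in w, a, z:
δQ/Q = √((δw/w)² + (-1·δa/a)² + (-2·δz/z)²) = √(0.0520 + 0.00706 + 0.0225) = 0.286

0.286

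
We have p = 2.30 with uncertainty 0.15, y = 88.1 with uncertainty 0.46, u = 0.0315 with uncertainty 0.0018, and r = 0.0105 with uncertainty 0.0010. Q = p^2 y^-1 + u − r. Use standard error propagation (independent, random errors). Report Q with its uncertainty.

0.0810 ± 0.00810

Let w = p^2·y^-1 = 0.0600. δw/w = √((2·δp/p)² + (-1·δy/y)²) = √(0.0170 + 2.73e-05) = 0.131, so δw = 0.00784.
Q = w + u − r: δQ = √(δw² + δu² + δr²) = √(6.14e-05 + 3.24e-06 + 1e-06) = 0.00810
Q = 0.0810.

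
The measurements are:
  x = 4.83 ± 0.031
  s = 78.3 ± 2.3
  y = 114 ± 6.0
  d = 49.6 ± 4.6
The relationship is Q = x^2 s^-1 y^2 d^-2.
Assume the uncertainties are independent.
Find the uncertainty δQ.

Each factor contributes (exponent × relative error)² to (δQ/Q)²:
  (2·δx/x)² = (2×0.00642)² = 0.000165;  (-1·δs/s)² = (-1×0.0294)² = 0.000863;  (2·δy/y)² = (2×0.0526)² = 0.0111;  (-2·δd/d)² = (-2×0.0927)² = 0.0344
δQ/Q = √(0.0465) = 0.216
Q = 1.57, so δQ = 0.216 × 1.57 = 0.339.

0.339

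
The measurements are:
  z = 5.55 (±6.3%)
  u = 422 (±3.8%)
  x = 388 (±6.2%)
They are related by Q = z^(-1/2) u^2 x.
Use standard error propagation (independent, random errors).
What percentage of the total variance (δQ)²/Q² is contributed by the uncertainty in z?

(δQ/Q)² = (−½·δz/z)² + (2·δu/u)² + (1·δx/x)²
  z term: (-0.5×0.0630)² = 0.000992
  u term: (2×0.0380)² = 0.00578
  x term: (1×0.0620)² = 0.00384
Total = 0.0106. Share from z = 0.000992/0.0106 = 0.0935.

9.35%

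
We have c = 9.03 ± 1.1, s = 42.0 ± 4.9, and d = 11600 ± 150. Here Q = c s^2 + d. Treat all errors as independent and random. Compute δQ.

Let p = c·s^2 = 15900. δp/p = √((1·δc/c)² + (2·δs/s)²) = √(0.0148 + 0.0544) = 0.263, so δp = 4190.
Q = p + d: δQ = √(δp² + δd²) = √(1.76e+07 + 22500) = 4200

4200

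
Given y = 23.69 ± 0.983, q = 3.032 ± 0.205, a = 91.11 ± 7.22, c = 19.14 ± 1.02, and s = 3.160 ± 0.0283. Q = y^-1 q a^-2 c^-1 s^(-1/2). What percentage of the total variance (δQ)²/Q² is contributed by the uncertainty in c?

8.29%

(δQ/Q)² = (-1·δy/y)² + (1·δq/q)² + (-2·δa/a)² + (-1·δc/c)² + (−½·δs/s)²
  y term: (-1×0.0415)² = 0.00172
  q term: (1×0.0676)² = 0.00457
  a term: (-2×0.0792)² = 0.0251
  c term: (-1×0.0533)² = 0.00284
  s term: (-0.5×0.00896)² = 2.01e-05
Total = 0.0343. Share from c = 0.00284/0.0343 = 0.0829.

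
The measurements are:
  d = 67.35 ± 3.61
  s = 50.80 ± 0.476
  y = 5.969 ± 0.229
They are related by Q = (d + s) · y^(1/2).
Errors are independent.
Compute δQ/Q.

0.0363

Let u = d + s = 118.1. δu = √(δd² + δs²) = √(13.0 + 0.227) = 3.64, so δu/u = 0.0308.
Q is then a monomial in u, y:
δQ/Q = √((δu/u)² + (½·δy/y)²) = √(0.000950 + 0.000368) = 0.0363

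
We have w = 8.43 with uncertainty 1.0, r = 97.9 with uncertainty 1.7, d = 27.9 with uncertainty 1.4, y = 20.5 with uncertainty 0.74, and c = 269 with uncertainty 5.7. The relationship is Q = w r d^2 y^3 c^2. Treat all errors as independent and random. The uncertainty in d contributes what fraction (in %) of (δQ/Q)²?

26.5%

(δQ/Q)² = (1·δw/w)² + (1·δr/r)² + (2·δd/d)² + (3·δy/y)² + (2·δc/c)²
  w term: (1×0.119)² = 0.0141
  r term: (1×0.0174)² = 0.000302
  d term: (2×0.0502)² = 0.0101
  y term: (3×0.0361)² = 0.0117
  c term: (2×0.0212)² = 0.00180
Total = 0.0380. Share from d = 0.0101/0.0380 = 0.265.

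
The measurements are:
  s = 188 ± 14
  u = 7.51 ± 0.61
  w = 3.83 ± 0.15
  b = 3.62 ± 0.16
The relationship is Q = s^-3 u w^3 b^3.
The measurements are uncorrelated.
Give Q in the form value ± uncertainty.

Products/powers → add relative errors in quadrature, weighted by exponent:
  (-3·δs/s)² = (-3×0.0745)² = 0.0499;  (1·δu/u)² = (1×0.0812)² = 0.00660;  (3·δw/w)² = (3×0.0392)² = 0.0138;  (3·δb/b)² = (3×0.0442)² = 0.0176
δQ/Q = √(0.0879) = 0.296
Q = 0.00301, so δQ = 0.296 × 0.00301 = 0.000893.

0.00301 ± 0.000893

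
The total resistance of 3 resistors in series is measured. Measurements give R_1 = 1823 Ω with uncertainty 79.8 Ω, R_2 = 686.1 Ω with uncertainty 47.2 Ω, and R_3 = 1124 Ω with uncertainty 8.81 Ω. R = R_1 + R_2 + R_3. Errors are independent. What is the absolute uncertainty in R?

For a sum/difference, combine absolute errors in quadrature:
  (δR_1)² = 6370;  (δR_2)² = 2230;  (δR_3)² = 77.6
δR = √(8670) = 93.1 Ω

93.1 Ω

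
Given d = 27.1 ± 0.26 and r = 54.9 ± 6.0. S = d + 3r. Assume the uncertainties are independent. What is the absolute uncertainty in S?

Sums and differences: (δS)² = Σ (cᵢ δxᵢ)².
  (δd)² = 0.0676;  (3·δr)² = 324
δS = √(324) = 18.0

18.0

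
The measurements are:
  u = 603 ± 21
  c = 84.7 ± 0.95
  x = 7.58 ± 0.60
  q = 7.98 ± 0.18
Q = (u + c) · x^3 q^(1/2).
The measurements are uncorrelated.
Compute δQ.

Let w = u + c = 688. δw = √(δu² + δc²) = √(441 + 0.902) = 21.0, so δw/w = 0.0306.
Q is then a monomial in w, x, q:
δQ/Q = √((δw/w)² + (3·δx/x)² + (½·δq/q)²) = √(0.000934 + 0.0564 + 0.000127) = 0.240
Q = 8.46e+05, so δQ = 0.240 × 8.46e+05 = 2.03e+05.

2.03e+05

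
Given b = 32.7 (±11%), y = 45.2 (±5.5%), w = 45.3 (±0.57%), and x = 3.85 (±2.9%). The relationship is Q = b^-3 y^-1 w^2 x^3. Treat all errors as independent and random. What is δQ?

0.0256

Each factor contributes (exponent × relative error)² to (δQ/Q)²:
  (-3·δb/b)² = (-3×0.110)² = 0.109;  (-1·δy/y)² = (-1×0.0550)² = 0.00302;  (2·δw/w)² = (2×0.00570)² = 0.000130;  (3·δx/x)² = (3×0.0290)² = 0.00757
δQ/Q = √(0.120) = 0.346
Q = 0.0741, so δQ = 0.346 × 0.0741 = 0.0256.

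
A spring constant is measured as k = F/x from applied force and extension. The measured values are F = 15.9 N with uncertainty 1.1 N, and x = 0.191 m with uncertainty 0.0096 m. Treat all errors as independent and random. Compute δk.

7.12 N/m

Since k is a product/quotient, work with relative uncertainties:
  (1·δF/F)² = (1×0.0692)² = 0.00479;  (-1·δx/x)² = (-1×0.0503)² = 0.00253
δk/k = √(0.00731) = 0.0855
k = 83.2 N/m, so δk = 0.0855 × 83.2 = 7.12 N/m.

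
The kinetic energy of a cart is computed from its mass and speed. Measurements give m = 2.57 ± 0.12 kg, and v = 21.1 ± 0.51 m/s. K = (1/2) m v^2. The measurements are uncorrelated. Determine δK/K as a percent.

Products/powers → add relative errors in quadrature, weighted by exponent:
  (1·δm/m)² = (1×0.0467)² = 0.00218;  (2·δv/v)² = (2×0.0242)² = 0.00234
δK/K = √(0.00452) = 0.0672

6.72%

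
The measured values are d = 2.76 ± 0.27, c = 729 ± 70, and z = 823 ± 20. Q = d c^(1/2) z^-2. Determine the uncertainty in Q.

Q is a product of powers, so relative uncertainties combine in quadrature:
  (1·δd/d)² = (1×0.0978)² = 0.00957;  (½·δc/c)² = (0.5×0.0960)² = 0.00231;  (-2·δz/z)² = (-2×0.0243)² = 0.00236
δQ/Q = √(0.0142) = 0.119
Q = 0.000110, so δQ = 0.119 × 0.000110 = 1.31e-05.

1.31e-05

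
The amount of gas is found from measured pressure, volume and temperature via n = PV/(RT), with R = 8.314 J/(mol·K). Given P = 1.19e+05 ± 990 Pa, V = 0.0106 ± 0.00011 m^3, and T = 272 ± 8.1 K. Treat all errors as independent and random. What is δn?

For a monomial n ∝ P, V, T^-1, fractional errors add in quadrature:
  (1·δP/P)² = (1×0.00832)² = 6.92e-05;  (1·δV/V)² = (1×0.0104)² = 0.000108;  (-1·δT/T)² = (-1×0.0298)² = 0.000887
δn/n = √(0.00106) = 0.0326
n = 0.558 mol, so δn = 0.0326 × 0.558 = 0.0182 mol.

0.0182 mol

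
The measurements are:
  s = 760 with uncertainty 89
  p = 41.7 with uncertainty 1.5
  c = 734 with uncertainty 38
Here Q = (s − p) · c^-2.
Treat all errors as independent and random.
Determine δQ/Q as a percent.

Let u = s − p = 718. δu = √(δs² + δp²) = √(7920 + 2.25) = 89.0, so δu/u = 0.124.
Q is then a monomial in u, c:
δQ/Q = √((δu/u)² + (-2·δc/c)²) = √(0.0154 + 0.0107) = 0.161

16.1%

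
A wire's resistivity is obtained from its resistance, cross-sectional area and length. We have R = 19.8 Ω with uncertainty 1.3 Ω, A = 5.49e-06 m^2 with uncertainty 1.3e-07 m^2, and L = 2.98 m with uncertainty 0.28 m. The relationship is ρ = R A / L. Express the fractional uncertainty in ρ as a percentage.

11.7%

ρ is a product of powers, so relative uncertainties combine in quadrature:
  (1·δR/R)² = (1×0.0657)² = 0.00431;  (1·δA/A)² = (1×0.0237)² = 0.000561;  (-1·δL/L)² = (-1×0.0940)² = 0.00883
δρ/ρ = √(0.0137) = 0.117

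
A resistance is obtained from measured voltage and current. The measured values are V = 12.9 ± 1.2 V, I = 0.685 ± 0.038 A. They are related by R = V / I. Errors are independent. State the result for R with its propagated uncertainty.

18.8 ± 2.04 Ω

R is a product of powers, so relative uncertainties combine in quadrature:
  (1·δV/V)² = (1×0.0930)² = 0.00865;  (-1·δI/I)² = (-1×0.0555)² = 0.00308
δR/R = √(0.0117) = 0.108
R = 18.8 Ω, so δR = 0.108 × 18.8 = 2.04 Ω.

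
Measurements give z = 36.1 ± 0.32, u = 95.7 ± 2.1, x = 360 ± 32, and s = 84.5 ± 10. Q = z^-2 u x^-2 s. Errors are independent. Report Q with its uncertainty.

Since Q is a product/quotient, work with relative uncertainties:
  (-2·δz/z)² = (-2×0.00886)² = 0.000314;  (1·δu/u)² = (1×0.0219)² = 0.000482;  (-2·δx/x)² = (-2×0.0889)² = 0.0316;  (1·δs/s)² = (1×0.118)² = 0.0140
δQ/Q = √(0.0464) = 0.215
Q = 4.79e-05, so δQ = 0.215 × 4.79e-05 = 1.03e-05.

(4.79 ± 1.03) × 10^-5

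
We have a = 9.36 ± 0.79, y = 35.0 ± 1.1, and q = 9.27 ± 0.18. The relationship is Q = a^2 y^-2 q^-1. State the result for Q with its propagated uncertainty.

0.00771 ± 0.00140

For a monomial Q ∝ a^2, y^-2, q^-1, fractional errors add in quadrature:
  (2·δa/a)² = (2×0.0844)² = 0.0285;  (-2·δy/y)² = (-2×0.0314)² = 0.00395;  (-1·δq/q)² = (-1×0.0194)² = 0.000377
δQ/Q = √(0.0328) = 0.181
Q = 0.00771, so δQ = 0.181 × 0.00771 = 0.00140.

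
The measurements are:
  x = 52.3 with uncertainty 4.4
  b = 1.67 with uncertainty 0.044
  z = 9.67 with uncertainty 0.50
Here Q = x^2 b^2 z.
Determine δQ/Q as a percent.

18.4%

Since Q is a product/quotient, work with relative uncertainties:
  (2·δx/x)² = (2×0.0841)² = 0.0283;  (2·δb/b)² = (2×0.0263)² = 0.00278;  (1·δz/z)² = (1×0.0517)² = 0.00267
δQ/Q = √(0.0338) = 0.184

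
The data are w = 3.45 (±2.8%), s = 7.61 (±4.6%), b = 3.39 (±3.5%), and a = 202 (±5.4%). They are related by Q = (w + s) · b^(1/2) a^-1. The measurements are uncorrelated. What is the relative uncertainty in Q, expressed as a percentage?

Let u = w + s = 11.1. δu = √(δw² + δs²) = √(0.00933 + 0.123) = 0.363, so δu/u = 0.0328.
Q is then a monomial in u, b, a:
δQ/Q = √((δu/u)² + (½·δb/b)² + (-1·δa/a)²) = √(0.00108 + 0.000306 + 0.00292) = 0.0656

6.56%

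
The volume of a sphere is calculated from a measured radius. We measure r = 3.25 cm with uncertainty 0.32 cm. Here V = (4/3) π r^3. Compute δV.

42.5 cm^3

For a monomial V ∝ r^3, fractional errors add in quadrature:
  (3·δr/r)² = (3×0.0985)² = 0.0873
δV/V = √(0.0873) = 0.295
V = 144 cm^3, so δV = 0.295 × 144 = 42.5 cm^3.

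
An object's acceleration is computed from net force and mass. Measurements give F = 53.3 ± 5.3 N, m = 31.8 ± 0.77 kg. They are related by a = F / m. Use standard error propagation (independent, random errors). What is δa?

Relative error in a monomial: (δa/a)² = Σ (nᵢ · δxᵢ/xᵢ)².
  (1·δF/F)² = (1×0.0994)² = 0.00989;  (-1·δm/m)² = (-1×0.0242)² = 0.000586
δa/a = √(0.0105) = 0.102
a = 1.68 m/s^2, so δa = 0.102 × 1.68 = 0.172 m/s^2.

0.172 m/s^2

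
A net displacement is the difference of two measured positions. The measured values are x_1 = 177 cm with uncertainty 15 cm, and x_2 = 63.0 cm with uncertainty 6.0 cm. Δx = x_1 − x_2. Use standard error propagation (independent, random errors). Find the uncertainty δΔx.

16.2 cm

Absolute uncertainties add in quadrature for a linear combination:
  (δx_1)² = 225;  (δx_2)² = 36.0
δΔx = √(261) = 16.2 cm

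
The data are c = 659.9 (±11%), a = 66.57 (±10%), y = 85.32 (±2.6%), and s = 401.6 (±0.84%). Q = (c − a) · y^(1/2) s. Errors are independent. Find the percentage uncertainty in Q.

12.4%

Let u = c − a = 593.3. δu = √(δc² + δa²) = √(5270 + 44.3) = 72.9, so δu/u = 0.123.
Q is then a monomial in u, y, s:
δQ/Q = √((δu/u)² + (½·δy/y)² + (1·δs/s)²) = √(0.0151 + 0.000169 + 7.06e-05) = 0.124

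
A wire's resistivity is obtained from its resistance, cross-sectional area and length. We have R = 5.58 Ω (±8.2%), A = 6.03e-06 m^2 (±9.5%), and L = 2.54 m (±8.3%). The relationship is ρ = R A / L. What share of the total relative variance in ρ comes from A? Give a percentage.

39.9%

(δρ/ρ)² = (1·δR/R)² + (1·δA/A)² + (-1·δL/L)²
  R term: (1×0.0820)² = 0.00672
  A term: (1×0.0950)² = 0.00902
  L term: (-1×0.0830)² = 0.00689
Total = 0.0226. Share from A = 0.00902/0.0226 = 0.399.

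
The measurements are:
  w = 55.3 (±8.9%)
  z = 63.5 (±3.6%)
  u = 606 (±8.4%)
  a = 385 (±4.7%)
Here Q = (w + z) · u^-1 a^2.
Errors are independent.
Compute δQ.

3900

Let h = w + z = 119. δh = √(δw² + δz²) = √(24.2 + 5.23) = 5.43, so δh/h = 0.0457.
Q is then a monomial in h, u, a:
δQ/Q = √((δh/h)² + (-1·δu/u)² + (2·δa/a)²) = √(0.00209 + 0.00706 + 0.00884) = 0.134
Q = 29100, so δQ = 0.134 × 29100 = 3900.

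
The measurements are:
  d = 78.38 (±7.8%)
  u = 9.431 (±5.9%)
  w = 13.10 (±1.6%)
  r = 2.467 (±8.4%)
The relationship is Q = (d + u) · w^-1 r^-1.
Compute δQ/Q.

Let h = d + u = 87.81. δh = √(δd² + δu²) = √(37.4 + 0.310) = 6.14, so δh/h = 0.0699.
Q is then a monomial in h, w, r:
δQ/Q = √((δh/h)² + (-1·δw/w)² + (-1·δr/r)²) = √(0.00489 + 0.000256 + 0.00706) = 0.110

0.110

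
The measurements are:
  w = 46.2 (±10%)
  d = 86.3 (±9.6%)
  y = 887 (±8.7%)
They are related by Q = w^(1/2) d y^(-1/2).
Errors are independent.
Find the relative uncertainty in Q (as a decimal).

0.117

Q is a product of powers, so relative uncertainties combine in quadrature:
  (½·δw/w)² = (0.5×0.100)² = 0.00250;  (1·δd/d)² = (1×0.0960)² = 0.00922;  (−½·δy/y)² = (-0.5×0.0870)² = 0.00189
δQ/Q = √(0.0136) = 0.117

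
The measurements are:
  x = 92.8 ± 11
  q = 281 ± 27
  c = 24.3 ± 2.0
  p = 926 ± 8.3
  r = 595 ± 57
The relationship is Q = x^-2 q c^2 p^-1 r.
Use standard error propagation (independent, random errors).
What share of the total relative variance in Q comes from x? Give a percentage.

(δQ/Q)² = (-2·δx/x)² + (1·δq/q)² + (2·δc/c)² + (-1·δp/p)² + (1·δr/r)²
  x term: (-2×0.119)² = 0.0562
  q term: (1×0.0961)² = 0.00923
  c term: (2×0.0823)² = 0.0271
  p term: (-1×0.00896)² = 8.03e-05
  r term: (1×0.0958)² = 0.00918
Total = 0.102. Share from x = 0.0562/0.102 = 0.552.

55.2%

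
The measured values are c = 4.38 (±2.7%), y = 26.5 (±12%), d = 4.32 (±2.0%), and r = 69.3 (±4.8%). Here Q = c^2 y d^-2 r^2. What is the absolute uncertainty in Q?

Q is a product of powers, so relative uncertainties combine in quadrature:
  (2·δc/c)² = (2×0.0270)² = 0.00292;  (1·δy/y)² = (1×0.120)² = 0.0144;  (-2·δd/d)² = (-2×0.0200)² = 0.00160;  (2·δr/r)² = (2×0.0480)² = 0.00922
δQ/Q = √(0.0281) = 0.168
Q = 1.31e+05, so δQ = 0.168 × 1.31e+05 = 21900.

21900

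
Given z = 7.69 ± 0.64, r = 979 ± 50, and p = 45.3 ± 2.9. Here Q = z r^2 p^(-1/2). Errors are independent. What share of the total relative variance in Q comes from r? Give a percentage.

(δQ/Q)² = (1·δz/z)² + (2·δr/r)² + (−½·δp/p)²
  z term: (1×0.0832)² = 0.00693
  r term: (2×0.0511)² = 0.0104
  p term: (-0.5×0.0640)² = 0.00102
Total = 0.0184. Share from r = 0.0104/0.0184 = 0.568.

56.8%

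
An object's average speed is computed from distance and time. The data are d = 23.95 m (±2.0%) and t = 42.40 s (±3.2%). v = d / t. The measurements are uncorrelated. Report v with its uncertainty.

Each factor contributes (exponent × relative error)² to (δv/v)²:
  (1·δd/d)² = (1×0.0200)² = 0.000400;  (-1·δt/t)² = (-1×0.0320)² = 0.00102
δv/v = √(0.00142) = 0.0377
v = 0.5649 m/s, so δv = 0.0377 × 0.5649 = 0.0213 m/s.

0.5649 ± 0.0213 m/s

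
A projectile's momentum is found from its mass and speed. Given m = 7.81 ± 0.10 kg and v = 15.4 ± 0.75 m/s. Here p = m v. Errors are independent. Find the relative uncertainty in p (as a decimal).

Each factor contributes (exponent × relative error)² to (δp/p)²:
  (1·δm/m)² = (1×0.0128)² = 0.000164;  (1·δv/v)² = (1×0.0487)² = 0.00237
δp/p = √(0.00254) = 0.0504

0.0504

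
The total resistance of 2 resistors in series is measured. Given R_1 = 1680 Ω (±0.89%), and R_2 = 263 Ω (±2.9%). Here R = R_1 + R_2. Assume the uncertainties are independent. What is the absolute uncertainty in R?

16.8 Ω

Each term contributes (cᵢ δxᵢ)² to (δR)²:
  (δR_1)² = 224;  (δR_2)² = 58.2
δR = √(282) = 16.8 Ω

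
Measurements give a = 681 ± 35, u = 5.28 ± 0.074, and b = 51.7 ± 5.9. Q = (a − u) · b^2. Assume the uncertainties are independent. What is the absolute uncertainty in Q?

4.23e+05

Let w = a − u = 676. δw = √(δa² + δu²) = √(1220 + 0.00548) = 35.0, so δw/w = 0.0518.
Q is then a monomial in w, b:
δQ/Q = √((δw/w)² + (2·δb/b)²) = √(0.00268 + 0.0521) = 0.234
Q = 1.81e+06, so δQ = 0.234 × 1.81e+06 = 4.23e+05.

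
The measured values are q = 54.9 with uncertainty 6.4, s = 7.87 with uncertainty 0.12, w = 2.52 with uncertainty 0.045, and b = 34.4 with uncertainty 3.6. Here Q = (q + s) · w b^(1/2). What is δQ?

Let u = q + s = 62.8. δu = √(δq² + δs²) = √(41.0 + 0.0144) = 6.40, so δu/u = 0.102.
Q is then a monomial in u, w, b:
δQ/Q = √((δu/u)² + (1·δw/w)² + (½·δb/b)²) = √(0.0104 + 0.000319 + 0.00274) = 0.116
Q = 928, so δQ = 0.116 × 928 = 108.

108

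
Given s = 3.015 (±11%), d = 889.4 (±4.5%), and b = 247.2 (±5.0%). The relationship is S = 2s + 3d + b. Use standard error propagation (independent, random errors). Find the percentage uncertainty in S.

Each term contributes (cᵢ δxᵢ)² to (δS)²:
  (2·δs)² = 0.440;  (3·δd)² = 14400;  (δb)² = 153
δS = √(14600) = 121
S = 2921, so δS/S = 121/2921 = 0.0413.

4.13%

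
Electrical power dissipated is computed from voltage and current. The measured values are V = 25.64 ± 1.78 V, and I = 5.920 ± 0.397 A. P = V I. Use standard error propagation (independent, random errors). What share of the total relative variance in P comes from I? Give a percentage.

48.3%

(δP/P)² = (1·δV/V)² + (1·δI/I)²
  V term: (1×0.0694)² = 0.00482
  I term: (1×0.0671)² = 0.00450
Total = 0.00932. Share from I = 0.00450/0.00932 = 0.483.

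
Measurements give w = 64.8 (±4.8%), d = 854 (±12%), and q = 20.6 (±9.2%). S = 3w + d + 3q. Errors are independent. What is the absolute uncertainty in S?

Absolute uncertainties add in quadrature for a linear combination:
  (3·δw)² = 87.1;  (δd)² = 10500;  (3·δq)² = 32.3
δS = √(10600) = 103

103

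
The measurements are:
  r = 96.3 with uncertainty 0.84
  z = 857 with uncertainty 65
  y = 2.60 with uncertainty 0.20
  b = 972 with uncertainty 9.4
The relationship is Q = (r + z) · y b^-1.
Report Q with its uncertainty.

2.55 ± 0.263

Let u = r + z = 953. δu = √(δr² + δz²) = √(0.706 + 4220) = 65.0, so δu/u = 0.0682.
Q is then a monomial in u, y, b:
δQ/Q = √((δu/u)² + (1·δy/y)² + (-1·δb/b)²) = √(0.00465 + 0.00592 + 9.35e-05) = 0.103
Q = 2.55, so δQ = 0.103 × 2.55 = 0.263.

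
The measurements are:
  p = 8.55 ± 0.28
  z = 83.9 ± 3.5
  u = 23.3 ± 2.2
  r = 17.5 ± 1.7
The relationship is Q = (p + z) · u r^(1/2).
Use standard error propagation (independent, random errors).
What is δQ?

Let w = p + z = 92.5. δw = √(δp² + δz²) = √(0.0784 + 12.2) = 3.51, so δw/w = 0.0380.
Q is then a monomial in w, u, r:
δQ/Q = √((δw/w)² + (1·δu/u)² + (½·δr/r)²) = √(0.00144 + 0.00892 + 0.00236) = 0.113
Q = 9010, so δQ = 0.113 × 9010 = 1020.

1020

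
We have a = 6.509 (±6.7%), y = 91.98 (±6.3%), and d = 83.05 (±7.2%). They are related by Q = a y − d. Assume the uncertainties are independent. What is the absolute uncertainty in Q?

55.4

Let p = a·y = 598.7. δp/p = √((1·δa/a)² + (1·δy/y)²) = √(0.00449 + 0.00397) = 0.0920, so δp = 55.1.
Q = p − d: δQ = √(δp² + δd²) = √(3030 + 35.8) = 55.4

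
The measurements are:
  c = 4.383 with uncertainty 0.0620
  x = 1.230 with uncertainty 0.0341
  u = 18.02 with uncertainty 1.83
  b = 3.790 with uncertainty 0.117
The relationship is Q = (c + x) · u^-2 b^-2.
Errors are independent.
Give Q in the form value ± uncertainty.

0.001203 ± 0.000256

Let w = c + x = 5.613. δw = √(δc² + δx²) = √(0.00384 + 0.00116) = 0.0708, so δw/w = 0.0126.
Q is then a monomial in w, u, b:
δQ/Q = √((δw/w)² + (-2·δu/u)² + (-2·δb/b)²) = √(0.000159 + 0.0413 + 0.00381) = 0.213
Q = 0.001203, so δQ = 0.213 × 0.001203 = 0.000256.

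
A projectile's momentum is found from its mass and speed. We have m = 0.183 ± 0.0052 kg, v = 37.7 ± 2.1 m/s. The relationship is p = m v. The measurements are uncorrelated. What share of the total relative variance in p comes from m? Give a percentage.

(δp/p)² = (1·δm/m)² + (1·δv/v)²
  m term: (1×0.0284)² = 0.000807
  v term: (1×0.0557)² = 0.00310
Total = 0.00391. Share from m = 0.000807/0.00391 = 0.206.

20.6%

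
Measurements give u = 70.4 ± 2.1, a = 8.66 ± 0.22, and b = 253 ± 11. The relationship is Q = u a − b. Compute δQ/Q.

Let p = u·a = 610. δp/p = √((1·δu/u)² + (1·δa/a)²) = √(0.000890 + 0.000645) = 0.0392, so δp = 23.9.
Q = p − b: δQ = √(δp² + δb²) = √(571 + 121) = 26.3
Q = 357, so δQ/Q = 26.3/357 = 0.0737.

0.0737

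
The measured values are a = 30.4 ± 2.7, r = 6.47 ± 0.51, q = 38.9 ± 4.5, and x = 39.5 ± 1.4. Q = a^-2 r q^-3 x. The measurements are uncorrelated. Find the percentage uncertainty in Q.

39.9%

For a monomial Q ∝ a^-2, r, q^-3, x, fractional errors add in quadrature:
  (-2·δa/a)² = (-2×0.0888)² = 0.0316;  (1·δr/r)² = (1×0.0788)² = 0.00621;  (-3·δq/q)² = (-3×0.116)² = 0.120;  (1·δx/x)² = (1×0.0354)² = 0.00126
δQ/Q = √(0.159) = 0.399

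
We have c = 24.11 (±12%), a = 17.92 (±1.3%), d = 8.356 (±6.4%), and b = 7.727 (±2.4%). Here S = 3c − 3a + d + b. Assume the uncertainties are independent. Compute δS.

Sums and differences: (δS)² = Σ (cᵢ δxᵢ)².
  (3·δc)² = 75.3;  (3·δa)² = 0.488;  (δd)² = 0.286;  (δb)² = 0.0344
δS = √(76.1) = 8.73

8.73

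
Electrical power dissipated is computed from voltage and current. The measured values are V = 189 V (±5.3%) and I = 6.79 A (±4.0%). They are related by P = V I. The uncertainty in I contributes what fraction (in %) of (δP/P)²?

(δP/P)² = (1·δV/V)² + (1·δI/I)²
  V term: (1×0.0530)² = 0.00281
  I term: (1×0.0400)² = 0.00160
Total = 0.00441. Share from I = 0.00160/0.00441 = 0.363.

36.3%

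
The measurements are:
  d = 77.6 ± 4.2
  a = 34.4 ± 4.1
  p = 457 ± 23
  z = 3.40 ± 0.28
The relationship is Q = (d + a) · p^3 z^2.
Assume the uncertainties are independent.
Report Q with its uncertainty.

(1.24 ± 0.284) × 10^11

Let u = d + a = 112. δu = √(δd² + δa²) = √(17.6 + 16.8) = 5.87, so δu/u = 0.0524.
Q is then a monomial in u, p, z:
δQ/Q = √((δu/u)² + (3·δp/p)² + (2·δz/z)²) = √(0.00275 + 0.0228 + 0.0271) = 0.230
Q = 1.24e+11, so δQ = 0.230 × 1.24e+11 = 2.84e+10.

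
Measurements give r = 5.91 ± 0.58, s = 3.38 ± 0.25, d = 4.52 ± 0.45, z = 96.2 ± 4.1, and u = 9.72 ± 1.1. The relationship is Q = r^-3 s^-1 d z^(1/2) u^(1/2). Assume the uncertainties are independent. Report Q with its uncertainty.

0.198 ± 0.0644

Q is a product of powers, so relative uncertainties combine in quadrature:
  (-3·δr/r)² = (-3×0.0981)² = 0.0867;  (-1·δs/s)² = (-1×0.0740)² = 0.00547;  (1·δd/d)² = (1×0.0996)² = 0.00991;  (½·δz/z)² = (0.5×0.0426)² = 0.000454;  (½·δu/u)² = (0.5×0.113)² = 0.00320
δQ/Q = √(0.106) = 0.325
Q = 0.198, so δQ = 0.325 × 0.198 = 0.0644.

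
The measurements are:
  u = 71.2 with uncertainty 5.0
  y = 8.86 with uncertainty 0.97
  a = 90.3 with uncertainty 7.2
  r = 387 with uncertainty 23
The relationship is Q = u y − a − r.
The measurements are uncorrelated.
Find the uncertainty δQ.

Let p = u·y = 631. δp/p = √((1·δu/u)² + (1·δy/y)²) = √(0.00493 + 0.0120) = 0.130, so δp = 82.1.
Q = p − a − r: δQ = √(δp² + δa² + δr²) = √(6730 + 51.8 + 529) = 85.5

85.5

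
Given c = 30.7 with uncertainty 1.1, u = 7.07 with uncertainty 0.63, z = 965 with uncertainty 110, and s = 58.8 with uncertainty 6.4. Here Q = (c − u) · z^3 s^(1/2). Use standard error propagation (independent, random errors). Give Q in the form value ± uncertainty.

(1.63 ± 0.571) × 10^11

Let w = c − u = 23.6. δw = √(δc² + δu²) = √(1.21 + 0.397) = 1.27, so δw/w = 0.0536.
Q is then a monomial in w, z, s:
δQ/Q = √((δw/w)² + (3·δz/z)² + (½·δs/s)²) = √(0.00288 + 0.117 + 0.00296) = 0.350
Q = 1.63e+11, so δQ = 0.350 × 1.63e+11 = 5.71e+10.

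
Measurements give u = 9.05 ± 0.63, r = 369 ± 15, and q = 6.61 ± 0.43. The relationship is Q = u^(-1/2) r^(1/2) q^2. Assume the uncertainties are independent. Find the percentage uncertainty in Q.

13.6%

Products/powers → add relative errors in quadrature, weighted by exponent:
  (−½·δu/u)² = (-0.5×0.0696)² = 0.00121;  (½·δr/r)² = (0.5×0.0407)² = 0.000413;  (2·δq/q)² = (2×0.0651)² = 0.0169
δQ/Q = √(0.0186) = 0.136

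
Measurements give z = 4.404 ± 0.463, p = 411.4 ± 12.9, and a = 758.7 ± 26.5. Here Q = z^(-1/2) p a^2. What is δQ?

Each factor contributes (exponent × relative error)² to (δQ/Q)²:
  (−½·δz/z)² = (-0.5×0.105)² = 0.00276;  (1·δp/p)² = (1×0.0314)² = 0.000983;  (2·δa/a)² = (2×0.0349)² = 0.00488
δQ/Q = √(0.00863) = 0.0929
Q = 1.128e+08, so δQ = 0.0929 × 1.128e+08 = 1.05e+07.

1.05e+07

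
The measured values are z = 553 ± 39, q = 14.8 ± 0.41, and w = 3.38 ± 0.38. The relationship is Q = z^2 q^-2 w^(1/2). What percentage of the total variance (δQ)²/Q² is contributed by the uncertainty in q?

11.8%

(δQ/Q)² = (2·δz/z)² + (-2·δq/q)² + (½·δw/w)²
  z term: (2×0.0705)² = 0.0199
  q term: (-2×0.0277)² = 0.00307
  w term: (0.5×0.112)² = 0.00316
Total = 0.0261. Share from q = 0.00307/0.0261 = 0.118.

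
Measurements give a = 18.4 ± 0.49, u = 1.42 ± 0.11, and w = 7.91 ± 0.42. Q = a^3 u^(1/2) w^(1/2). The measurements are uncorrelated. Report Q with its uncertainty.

Relative error in a monomial: (δQ/Q)² = Σ (nᵢ · δxᵢ/xᵢ)².
  (3·δa/a)² = (3×0.0266)² = 0.00638;  (½·δu/u)² = (0.5×0.0775)² = 0.00150;  (½·δw/w)² = (0.5×0.0531)² = 0.000705
δQ/Q = √(0.00859) = 0.0927
Q = 20900, so δQ = 0.0927 × 20900 = 1930.

20900 ± 1930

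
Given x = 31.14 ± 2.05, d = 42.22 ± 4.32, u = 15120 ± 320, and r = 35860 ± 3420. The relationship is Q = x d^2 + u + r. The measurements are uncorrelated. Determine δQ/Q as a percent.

11.7%

Let p = x·d^2 = 55510. δp/p = √((1·δx/x)² + (2·δd/d)²) = √(0.00433 + 0.0419) = 0.215, so δp = 11900.
Q = p + u + r: δQ = √(δp² + δu² + δr²) = √(1.42e+08 + 1.02e+05 + 1.17e+07) = 12400
Q = 106500, so δQ/Q = 12400/106500 = 0.117.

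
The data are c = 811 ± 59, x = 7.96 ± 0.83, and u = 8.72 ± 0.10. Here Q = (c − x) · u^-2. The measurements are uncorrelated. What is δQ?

0.813

Let w = c − x = 803. δw = √(δc² + δx²) = √(3480 + 0.689) = 59.0, so δw/w = 0.0735.
Q is then a monomial in w, u:
δQ/Q = √((δw/w)² + (-2·δu/u)²) = √(0.00540 + 0.000526) = 0.0770
Q = 10.6, so δQ = 0.0770 × 10.6 = 0.813.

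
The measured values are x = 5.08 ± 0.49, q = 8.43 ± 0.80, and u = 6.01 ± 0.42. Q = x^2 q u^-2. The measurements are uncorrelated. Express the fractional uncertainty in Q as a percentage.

25.6%

Since Q is a product/quotient, work with relative uncertainties:
  (2·δx/x)² = (2×0.0965)² = 0.0372;  (1·δq/q)² = (1×0.0949)² = 0.00901;  (-2·δu/u)² = (-2×0.0699)² = 0.0195
δQ/Q = √(0.0658) = 0.256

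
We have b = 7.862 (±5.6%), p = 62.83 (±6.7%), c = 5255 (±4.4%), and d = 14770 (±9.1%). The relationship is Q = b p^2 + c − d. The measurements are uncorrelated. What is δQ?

Let w = b·p^2 = 31040. δw/w = √((1·δb/b)² + (2·δp/p)²) = √(0.00314 + 0.0180) = 0.145, so δw = 4510.
Q = w + c − d: δQ = √(δw² + δc² + δd²) = √(2.03e+07 + 53500 + 1.81e+06) = 4710

4710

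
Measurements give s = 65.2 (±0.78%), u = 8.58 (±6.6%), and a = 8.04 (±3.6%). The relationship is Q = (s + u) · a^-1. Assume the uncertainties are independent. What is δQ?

Let w = s + u = 73.8. δw = √(δs² + δu²) = √(0.259 + 0.321) = 0.761, so δw/w = 0.0103.
Q is then a monomial in w, a:
δQ/Q = √((δw/w)² + (-1·δa/a)²) = √(0.000106 + 0.00130) = 0.0374
Q = 9.18, so δQ = 0.0374 × 9.18 = 0.344.

0.344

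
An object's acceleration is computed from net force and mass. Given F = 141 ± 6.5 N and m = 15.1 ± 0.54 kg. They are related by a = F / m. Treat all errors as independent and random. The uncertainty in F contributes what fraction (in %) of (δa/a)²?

62.4%

(δa/a)² = (1·δF/F)² + (-1·δm/m)²
  F term: (1×0.0461)² = 0.00213
  m term: (-1×0.0358)² = 0.00128
Total = 0.00340. Share from F = 0.00213/0.00340 = 0.624.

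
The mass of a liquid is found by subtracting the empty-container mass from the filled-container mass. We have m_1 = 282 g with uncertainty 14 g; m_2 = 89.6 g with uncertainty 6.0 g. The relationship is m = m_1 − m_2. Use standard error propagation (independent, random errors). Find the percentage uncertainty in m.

7.92%

Sums and differences: (δm)² = Σ (cᵢ δxᵢ)².
  (δm_1)² = 196;  (δm_2)² = 36.0
δm = √(232) = 15.2 g
m = 192 g, so δm/m = 15.2/192 = 0.0792.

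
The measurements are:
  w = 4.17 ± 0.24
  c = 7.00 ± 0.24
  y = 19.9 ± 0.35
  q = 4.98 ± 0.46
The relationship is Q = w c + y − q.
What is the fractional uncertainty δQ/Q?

Let p = w·c = 29.2. δp/p = √((1·δw/w)² + (1·δc/c)²) = √(0.00331 + 0.00118) = 0.0670, so δp = 1.96.
Q = p + y − q: δQ = √(δp² + δy² + δq²) = √(3.82 + 0.122 + 0.212) = 2.04
Q = 44.1, so δQ/Q = 2.04/44.1 = 0.0462.

0.0462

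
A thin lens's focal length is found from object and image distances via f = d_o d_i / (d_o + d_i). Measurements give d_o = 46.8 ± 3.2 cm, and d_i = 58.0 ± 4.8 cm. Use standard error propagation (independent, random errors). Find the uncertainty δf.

∂f/∂d_o = (d_i/(d_o+d_i))² = 0.306;  ∂f/∂d_i = (d_o/(d_o+d_i))² = 0.199
δf = √((∂f/∂d_o · δd_o)² + (∂f/∂d_i · δd_i)²) = √(0.961 + 0.916) = 1.37 cm

1.37 cm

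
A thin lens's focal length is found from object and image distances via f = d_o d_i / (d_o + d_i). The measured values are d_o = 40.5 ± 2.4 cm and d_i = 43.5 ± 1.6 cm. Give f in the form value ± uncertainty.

21.0 ± 0.743 cm

∂f/∂d_o = (d_i/(d_o+d_i))² = 0.268;  ∂f/∂d_i = (d_o/(d_o+d_i))² = 0.232
δf = √((∂f/∂d_o · δd_o)² + (∂f/∂d_i · δd_i)²) = √(0.414 + 0.138) = 0.743 cm
f = 21.0 cm.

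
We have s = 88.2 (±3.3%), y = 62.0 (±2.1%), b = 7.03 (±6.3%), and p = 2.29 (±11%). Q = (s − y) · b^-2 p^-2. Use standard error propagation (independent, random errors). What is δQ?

0.0284

Let u = s − y = 26.2. δu = √(δs² + δy²) = √(8.47 + 1.70) = 3.19, so δu/u = 0.122.
Q is then a monomial in u, b, p:
δQ/Q = √((δu/u)² + (-2·δb/b)² + (-2·δp/p)²) = √(0.0148 + 0.0159 + 0.0484) = 0.281
Q = 0.101, so δQ = 0.281 × 0.101 = 0.0284.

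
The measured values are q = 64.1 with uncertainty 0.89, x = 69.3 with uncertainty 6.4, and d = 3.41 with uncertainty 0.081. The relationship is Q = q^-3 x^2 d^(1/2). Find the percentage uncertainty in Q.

For a monomial Q ∝ q^-3, x^2, d^(1/2), fractional errors add in quadrature:
  (-3·δq/q)² = (-3×0.0139)² = 0.00174;  (2·δx/x)² = (2×0.0924)² = 0.0341;  (½·δd/d)² = (0.5×0.0238)² = 0.000141
δQ/Q = √(0.0360) = 0.190

19.0%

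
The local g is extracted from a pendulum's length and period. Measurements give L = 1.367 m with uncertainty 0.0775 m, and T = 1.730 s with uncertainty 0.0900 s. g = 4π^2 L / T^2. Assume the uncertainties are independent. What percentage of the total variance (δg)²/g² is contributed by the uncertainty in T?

77.1%

(δg/g)² = (1·δL/L)² + (-2·δT/T)²
  L term: (1×0.0567)² = 0.00321
  T term: (-2×0.0520)² = 0.0108
Total = 0.0140. Share from T = 0.0108/0.0140 = 0.771.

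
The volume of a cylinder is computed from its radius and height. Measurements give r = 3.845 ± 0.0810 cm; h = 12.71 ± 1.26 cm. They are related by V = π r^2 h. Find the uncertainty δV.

63.6 cm^3

Since V is a product/quotient, work with relative uncertainties:
  (2·δr/r)² = (2×0.0211)² = 0.00178;  (1·δh/h)² = (1×0.0991)² = 0.00983
δV/V = √(0.0116) = 0.108
V = 590.3 cm^3, so δV = 0.108 × 590.3 = 63.6 cm^3.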